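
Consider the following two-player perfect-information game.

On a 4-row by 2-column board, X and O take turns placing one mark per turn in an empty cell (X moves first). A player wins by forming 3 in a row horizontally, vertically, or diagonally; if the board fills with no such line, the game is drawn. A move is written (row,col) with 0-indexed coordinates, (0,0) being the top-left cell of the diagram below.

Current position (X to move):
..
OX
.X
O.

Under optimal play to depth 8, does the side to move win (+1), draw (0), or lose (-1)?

[../OX/.X/O.] X move#1: (0,0):-1/X./OX/.X/O., (0,1):+1/.X/OX/.X/O.*, (2,0):+1/../OX/XX/O., (3,1):+1/../OX/.X/OX
[.X/OX/.X/O.] end (terminal -1, O#2); searched ../OX/.X/O. to 8

value(../OX/.X/O., X) = +1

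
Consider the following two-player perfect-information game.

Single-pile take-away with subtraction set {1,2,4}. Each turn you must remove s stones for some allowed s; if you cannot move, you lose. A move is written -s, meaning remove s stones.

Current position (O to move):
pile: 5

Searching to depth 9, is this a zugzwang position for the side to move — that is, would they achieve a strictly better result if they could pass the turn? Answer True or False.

zugzwang(5, O) = False

[5] O move#1: -1:-1/4, -2:+1/3*, -4:-1/1
[3] X move#2: -1:-1/2*, -2:-1/1
[2] O move#3: -1:-1/1, -2:+1/0*
[0] end (terminal -1, X#4); searched 5 to 9
pass branch (X moves first from the same position):
  | [5] X move#1: -1:-1/4, -2:+1/3*, -4:-1/1
  | [3] O move#2: -1:-1/2*, -2:-1/1
  | [2] X move#3: -1:-1/1, -2:+1/0*
  | [0] end (terminal -1, O#4); searched 5 to 9
O moving scores +1; O passing scores -1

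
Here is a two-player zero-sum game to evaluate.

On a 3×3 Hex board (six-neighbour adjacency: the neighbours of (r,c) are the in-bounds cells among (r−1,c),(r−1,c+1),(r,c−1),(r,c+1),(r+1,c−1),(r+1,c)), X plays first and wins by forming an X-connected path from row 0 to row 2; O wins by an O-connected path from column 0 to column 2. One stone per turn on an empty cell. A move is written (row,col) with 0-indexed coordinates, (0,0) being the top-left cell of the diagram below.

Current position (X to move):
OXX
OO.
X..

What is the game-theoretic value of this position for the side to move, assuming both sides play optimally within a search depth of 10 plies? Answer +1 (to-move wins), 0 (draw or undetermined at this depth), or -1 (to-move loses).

p1 X@[OXX/OO./X..]: (1,2)[OXX/OOX/X..]+1* (2,1)[OXX/OO./XX.]-1 (2,2)[OXX/OO./X.X]-1
p2 O@[OXX/OOX/X..]: (2,1)[OXX/OOX/XO.]-1* (2,2)[OXX/OOX/X.O]-1
p3 X@[OXX/OOX/XO.]: (2,2)[OXX/OOX/XOX]+1*
p4 O@[OXX/OOX/XOX] terminal -1; root [OXX/OO./X..] d10

value(OXX/OO./X.., X) = +1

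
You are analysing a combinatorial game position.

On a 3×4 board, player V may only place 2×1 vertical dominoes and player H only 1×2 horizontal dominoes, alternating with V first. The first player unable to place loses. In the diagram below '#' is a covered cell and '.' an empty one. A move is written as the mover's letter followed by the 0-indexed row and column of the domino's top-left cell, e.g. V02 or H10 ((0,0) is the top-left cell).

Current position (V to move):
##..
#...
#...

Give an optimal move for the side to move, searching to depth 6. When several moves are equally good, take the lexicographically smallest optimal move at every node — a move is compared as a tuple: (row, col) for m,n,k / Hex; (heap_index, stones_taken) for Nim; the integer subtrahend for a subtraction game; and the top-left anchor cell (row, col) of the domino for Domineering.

p1 V@[##../#.../#...]: V02[###./#.#./#...]+1* V03[##.#/#..#/#...]-1 V11[##../##../##..]-1 V12[##../#.#./#.#.]+1 V13[##../#..#/#..#]-1
p2 H@[###./#.#./#...]: H21[###./#.#./###.]-1* H22[###./#.#./#.##]-1
p3 V@[###./#.#./###.]: V03[####/#.##/###.]+1* V13[###./#.##/####]+1
p4 H@[####/#.##/###.] terminal -1; root [##../#.../#...] d6

V's best at [##../#.../#...]: V02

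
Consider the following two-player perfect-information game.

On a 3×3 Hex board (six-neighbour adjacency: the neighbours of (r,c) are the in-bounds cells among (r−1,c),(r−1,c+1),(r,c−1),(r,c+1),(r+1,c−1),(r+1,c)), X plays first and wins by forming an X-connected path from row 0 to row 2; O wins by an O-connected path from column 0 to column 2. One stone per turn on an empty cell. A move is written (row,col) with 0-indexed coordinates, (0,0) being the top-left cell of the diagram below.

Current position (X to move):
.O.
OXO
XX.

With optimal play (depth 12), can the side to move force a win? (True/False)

[.O./OXO/XX.] X move#1: (0,0):-1/XO./OXO/XX., (0,2):+1/.OX/OXO/XX.*, (2,2):-1/.O./OXO/XXX
[.OX/OXO/XX.] end (terminal -1, O#2); searched .O./OXO/XX. to 12

X winning at [.O./OXO/XX.]: True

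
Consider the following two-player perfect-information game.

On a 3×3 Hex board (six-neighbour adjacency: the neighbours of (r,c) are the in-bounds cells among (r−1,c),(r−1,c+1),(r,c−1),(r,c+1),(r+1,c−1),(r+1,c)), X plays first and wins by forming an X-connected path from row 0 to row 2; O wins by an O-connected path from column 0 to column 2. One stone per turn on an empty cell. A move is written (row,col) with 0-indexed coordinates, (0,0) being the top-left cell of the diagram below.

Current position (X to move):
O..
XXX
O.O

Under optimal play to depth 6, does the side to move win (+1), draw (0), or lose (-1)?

value(O../XXX/O.O, X) = +1

[O../XXX/O.O] X move#1: (0,1):-1/OX./XXX/O.O, (0,2):-1/O.X/XXX/O.O, (2,1):+1/O../XXX/OXO*
[O../XXX/OXO] O move#2: (0,1):-1/OO./XXX/OXO*, (0,2):-1/O.O/XXX/OXO
[OO./XXX/OXO] X move#3: (0,2):+1/OOX/XXX/OXO*
[OOX/XXX/OXO] end (terminal -1, O#4); searched O../XXX/O.O to 6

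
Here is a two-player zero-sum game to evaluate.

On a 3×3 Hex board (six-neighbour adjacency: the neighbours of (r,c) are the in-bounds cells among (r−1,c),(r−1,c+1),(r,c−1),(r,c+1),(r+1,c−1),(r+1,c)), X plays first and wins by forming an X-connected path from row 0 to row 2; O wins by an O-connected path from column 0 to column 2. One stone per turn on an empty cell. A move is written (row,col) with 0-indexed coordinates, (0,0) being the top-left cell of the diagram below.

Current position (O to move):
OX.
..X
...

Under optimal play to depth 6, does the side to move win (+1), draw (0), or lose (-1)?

value(OX./..X/..., O) = -1

p1 O@[OX./..X/...]: (0,2)[OXO/..X/...]-1* (1,0)[OX./O.X/...]-1 (1,1)[OX./.OX/...]-1 (2,0)[OX./..X/O..]-1 (2,1)[OX./..X/.O.]-1 (2,2)[OX./..X/..O]-1
p2 X@[OXO/..X/...]: (1,0)[OXO/X.X/...]+1* (1,1)[OXO/.XX/...]+1 (2,0)[OXO/..X/X..]+1 (2,1)[OXO/..X/.X.]-1 (2,2)[OXO/..X/..X]-1
p3 O@[OXO/X.X/...]: (1,1)[OXO/XOX/...]-1* (2,0)[OXO/X.X/O..]-1 (2,1)[OXO/X.X/.O.]-1 (2,2)[OXO/X.X/..O]-1
p4 X@[OXO/XOX/...]: (2,0)[OXO/XOX/X..]+1* (2,1)[OXO/XOX/.X.]-1 (2,2)[OXO/XOX/..X]-1
p5 O@[OXO/XOX/X..] terminal -1; root [OX./..X/...] d6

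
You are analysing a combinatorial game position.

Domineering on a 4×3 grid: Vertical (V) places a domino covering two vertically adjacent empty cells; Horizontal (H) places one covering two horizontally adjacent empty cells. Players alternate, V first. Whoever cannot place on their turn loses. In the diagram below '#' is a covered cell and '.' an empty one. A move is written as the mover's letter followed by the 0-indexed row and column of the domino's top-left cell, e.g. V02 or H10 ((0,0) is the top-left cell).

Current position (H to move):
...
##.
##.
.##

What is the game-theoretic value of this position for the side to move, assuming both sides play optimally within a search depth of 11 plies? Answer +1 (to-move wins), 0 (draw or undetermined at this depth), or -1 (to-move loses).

ply 1, H at .../##./##./.## | H00=-1→##./##./##./.##*; H01=-1→.##/##./##./.##
ply 2, V at ##./##./##./.## | V02=+1→###/###/##./.##*; V12=+1→##./###/###/.##
ply 3: ###/###/##./.## is terminal -1 (H); from .../##./##./.## depth 11

value(.../##./##./.##, H) = -1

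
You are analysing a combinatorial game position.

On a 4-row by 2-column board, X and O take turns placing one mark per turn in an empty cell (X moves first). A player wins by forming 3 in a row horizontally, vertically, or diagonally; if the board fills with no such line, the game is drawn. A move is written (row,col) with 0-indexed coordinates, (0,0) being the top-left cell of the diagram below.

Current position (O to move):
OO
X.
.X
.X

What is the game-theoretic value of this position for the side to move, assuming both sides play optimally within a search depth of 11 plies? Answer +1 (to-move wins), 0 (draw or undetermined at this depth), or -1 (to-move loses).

value(OO/X./.X/.X, O) = 0

ply 1, O at OO/X./.X/.X | (1,1)=+0→OO/XO/.X/.X*; (2,0)=-1→OO/X./OX/.X; (3,0)=-1→OO/X./.X/OX
ply 2, X at OO/XO/.X/.X | (2,0)=+0→OO/XO/XX/.X*; (3,0)=+0→OO/XO/.X/XX
ply 3, O at OO/XO/XX/.X | (3,0)=+0→OO/XO/XX/OX*
ply 4: OO/XO/XX/OX is terminal +0 (X); from OO/X./.X/.X depth 11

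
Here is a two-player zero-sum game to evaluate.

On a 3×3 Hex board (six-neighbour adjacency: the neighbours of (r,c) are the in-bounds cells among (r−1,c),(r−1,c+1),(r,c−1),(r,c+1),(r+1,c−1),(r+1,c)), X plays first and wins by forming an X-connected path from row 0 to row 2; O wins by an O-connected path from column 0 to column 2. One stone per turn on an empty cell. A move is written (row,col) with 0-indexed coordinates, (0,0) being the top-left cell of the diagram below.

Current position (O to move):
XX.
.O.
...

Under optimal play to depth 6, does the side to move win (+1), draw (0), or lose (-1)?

value(XX./.O./..., O) = +1

p1 O@[XX./.O./...]: (0,2)[XXO/.O./...]+1* (1,0)[XX./OO./...]+1 (1,2)[XX./.OO/...]+1 (2,0)[XX./.O./O..]+1 (2,1)[XX./.O./.O.]+1 (2,2)[XX./.O./..O]+1
p2 X@[XXO/.O./...]: (1,0)[XXO/XO./...]-1* (1,2)[XXO/.OX/...]-1 (2,0)[XXO/.O./X..]-1 (2,1)[XXO/.O./.X.]-1 (2,2)[XXO/.O./..X]-1
p3 O@[XXO/XO./...]: (1,2)[XXO/XOO/...]-1 (2,0)[XXO/XO./O..]+1* (2,1)[XXO/XO./.O.]-1 (2,2)[XXO/XO./..O]-1
p4 X@[XXO/XO./O..] terminal -1; root [XX./.O./...] d6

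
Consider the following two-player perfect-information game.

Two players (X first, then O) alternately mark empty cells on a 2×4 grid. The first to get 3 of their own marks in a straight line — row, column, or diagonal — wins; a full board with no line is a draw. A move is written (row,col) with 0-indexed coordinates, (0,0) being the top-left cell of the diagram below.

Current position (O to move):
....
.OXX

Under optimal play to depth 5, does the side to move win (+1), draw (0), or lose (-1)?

value(..../.OXX, O) = 0

[..../.OXX] O move#1: (0,0):+0/O.../.OXX*, (0,1):+0/.O../.OXX, (0,2):+0/..O./.OXX, (0,3):+0/...O/.OXX, (1,0):+0/..../OOXX
[O.../.OXX] X move#2: (0,1):+0/OX../.OXX*, (0,2):+0/O.X./.OXX, (0,3):+0/O..X/.OXX, (1,0):+0/O.../XOXX
[OX../.OXX] O move#3: (0,2):+0/OXO./.OXX*, (0,3):+0/OX.O/.OXX, (1,0):+0/OX../OOXX
[OXO./.OXX] X move#4: (0,3):+0/OXOX/.OXX*, (1,0):+0/OXO./XOXX
[OXOX/.OXX] O move#5: (1,0):+0/OXOX/OOXX*
[OXOX/OOXX] end (terminal +0, X#6); searched ..../.OXX to 5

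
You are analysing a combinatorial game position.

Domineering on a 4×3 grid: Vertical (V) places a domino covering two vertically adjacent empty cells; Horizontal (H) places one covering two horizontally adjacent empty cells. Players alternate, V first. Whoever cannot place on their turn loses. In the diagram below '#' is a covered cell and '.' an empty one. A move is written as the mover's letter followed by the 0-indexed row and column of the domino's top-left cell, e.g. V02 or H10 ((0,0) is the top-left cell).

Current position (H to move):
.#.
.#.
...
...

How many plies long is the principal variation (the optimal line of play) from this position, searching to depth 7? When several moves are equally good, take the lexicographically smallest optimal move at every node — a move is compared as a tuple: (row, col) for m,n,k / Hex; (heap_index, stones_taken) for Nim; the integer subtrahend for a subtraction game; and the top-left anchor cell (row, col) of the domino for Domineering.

PV length from [.#./.#./.../...]: 4 plies

ply 1, H at .#./.#./.../... | H20=-1→.#./.#./##./...*; H21=-1→.#./.#./.##/...; H30=-1→.#./.#./.../##.; H31=-1→.#./.#./.../.##
ply 2, V at .#./.#./##./... | V00=+1→##./##./##./...*; V02=+1→.##/.##/##./...; V12=+1→.#./.##/###/...; V22=+1→.#./.#./###/..#
ply 3, H at ##./##./##./... | H30=-1→##./##./##./##.*; H31=-1→##./##./##./.##
ply 4, V at ##./##./##./##. | V02=+1→###/###/##./##.*; V12=+1→##./###/###/##.; V22=+1→##./##./###/###
ply 5: ###/###/##./##. is terminal -1 (H); from .#./.#./.../... depth 7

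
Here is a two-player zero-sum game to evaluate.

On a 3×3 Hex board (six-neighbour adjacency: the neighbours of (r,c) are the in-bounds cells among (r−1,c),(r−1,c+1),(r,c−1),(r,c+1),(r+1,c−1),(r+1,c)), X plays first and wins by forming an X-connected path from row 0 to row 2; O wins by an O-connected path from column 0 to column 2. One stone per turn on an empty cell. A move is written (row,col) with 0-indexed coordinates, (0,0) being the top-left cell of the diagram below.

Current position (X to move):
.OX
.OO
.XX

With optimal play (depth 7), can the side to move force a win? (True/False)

X winning at [.OX/.OO/.XX]: False

[.OX/.OO/.XX] X move#1: (0,0):-1/XOX/.OO/.XX*, (1,0):-1/.OX/XOO/.XX, (2,0):-1/.OX/.OO/XXX
[XOX/.OO/.XX] O move#2: (1,0):+1/XOX/OOO/.XX*, (2,0):+1/XOX/.OO/OXX
[XOX/OOO/.XX] end (terminal -1, X#3); searched .OX/.OO/.XX to 7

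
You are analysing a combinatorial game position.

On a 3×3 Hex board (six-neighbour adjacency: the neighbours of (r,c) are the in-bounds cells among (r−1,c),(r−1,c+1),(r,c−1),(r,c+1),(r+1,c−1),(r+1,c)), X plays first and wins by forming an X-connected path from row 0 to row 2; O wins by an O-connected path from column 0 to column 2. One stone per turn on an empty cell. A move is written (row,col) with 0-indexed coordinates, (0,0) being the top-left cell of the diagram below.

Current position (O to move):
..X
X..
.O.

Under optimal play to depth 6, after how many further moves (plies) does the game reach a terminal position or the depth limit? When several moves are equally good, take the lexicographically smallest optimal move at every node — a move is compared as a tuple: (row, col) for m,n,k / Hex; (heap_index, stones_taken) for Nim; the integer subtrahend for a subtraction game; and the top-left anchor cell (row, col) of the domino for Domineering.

ply 1, O at ..X/X../.O. | (0,0)=-1→O.X/X../.O.; (0,1)=-1→.OX/X../.O.; (1,1)=-1→..X/XO./.O.; (1,2)=-1→..X/X.O/.O.; (2,0)=+1→..X/X../OO.*; (2,2)=-1→..X/X../.OO
ply 2, X at ..X/X../OO. | (0,0)=-1→X.X/X../OO.*; (0,1)=-1→.XX/X../OO.; (1,1)=-1→..X/XX./OO.; (1,2)=-1→..X/X.X/OO.; (2,2)=-1→..X/X../OOX
ply 3, O at X.X/X../OO. | (0,1)=+1→XOX/X../OO.*; (1,1)=+1→X.X/XO./OO.; (1,2)=+1→X.X/X.O/OO.; (2,2)=+1→X.X/X../OOO
ply 4, X at XOX/X../OO. | (1,1)=-1→XOX/XX./OO.*; (1,2)=-1→XOX/X.X/OO.; (2,2)=-1→XOX/X../OOX
ply 5, O at XOX/XX./OO. | (1,2)=+1→XOX/XXO/OO.*; (2,2)=+1→XOX/XX./OOO
ply 6: XOX/XXO/OO. is terminal -1 (X); from ..X/X../.O. depth 6

PV length from [..X/X../.O.]: 5 plies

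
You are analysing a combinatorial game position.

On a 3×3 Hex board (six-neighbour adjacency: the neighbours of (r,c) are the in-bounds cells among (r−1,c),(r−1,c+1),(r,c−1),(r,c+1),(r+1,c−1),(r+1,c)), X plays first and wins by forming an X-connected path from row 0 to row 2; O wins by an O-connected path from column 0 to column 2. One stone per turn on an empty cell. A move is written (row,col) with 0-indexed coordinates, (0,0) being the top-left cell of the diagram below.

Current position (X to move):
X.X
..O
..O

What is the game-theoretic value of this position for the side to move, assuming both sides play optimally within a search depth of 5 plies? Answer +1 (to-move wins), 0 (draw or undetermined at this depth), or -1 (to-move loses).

ply 1, X at X.X/..O/..O | (0,1)=-1→XXX/..O/..O; (1,0)=-1→X.X/X.O/..O; (1,1)=+1→X.X/.XO/..O*; (2,0)=+1→X.X/..O/X.O; (2,1)=-1→X.X/..O/.XO
ply 2, O at X.X/.XO/..O | (0,1)=-1→XOX/.XO/..O*; (1,0)=-1→X.X/OXO/..O; (2,0)=-1→X.X/.XO/O.O; (2,1)=-1→X.X/.XO/.OO
ply 3, X at XOX/.XO/..O | (1,0)=+1→XOX/XXO/..O*; (2,0)=+1→XOX/.XO/X.O; (2,1)=+1→XOX/.XO/.XO
ply 4, O at XOX/XXO/..O | (2,0)=-1→XOX/XXO/O.O*; (2,1)=-1→XOX/XXO/.OO
ply 5, X at XOX/XXO/O.O | (2,1)=+1→XOX/XXO/OXO*
ply 6: XOX/XXO/OXO is terminal -1 (O); from X.X/..O/..O depth 5

value(X.X/..O/..O, X) = +1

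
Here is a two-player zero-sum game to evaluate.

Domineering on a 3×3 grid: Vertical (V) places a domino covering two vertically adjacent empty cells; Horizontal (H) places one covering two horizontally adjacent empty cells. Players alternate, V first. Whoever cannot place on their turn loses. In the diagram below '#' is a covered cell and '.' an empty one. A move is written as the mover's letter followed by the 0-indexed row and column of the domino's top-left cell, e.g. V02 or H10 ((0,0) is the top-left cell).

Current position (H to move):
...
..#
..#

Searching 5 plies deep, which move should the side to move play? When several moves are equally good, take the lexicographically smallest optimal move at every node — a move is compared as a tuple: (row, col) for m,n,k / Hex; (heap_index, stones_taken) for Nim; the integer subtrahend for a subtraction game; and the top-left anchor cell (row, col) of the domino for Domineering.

H's best at [.../..#/..#]: H10

ply 1, H at .../..#/..# | H00=-1→##./..#/..#; H01=-1→.##/..#/..#; H10=+1→.../###/..#*; H20=-1→.../..#/###
ply 2: .../###/..# is terminal -1 (V); from .../..#/..# depth 5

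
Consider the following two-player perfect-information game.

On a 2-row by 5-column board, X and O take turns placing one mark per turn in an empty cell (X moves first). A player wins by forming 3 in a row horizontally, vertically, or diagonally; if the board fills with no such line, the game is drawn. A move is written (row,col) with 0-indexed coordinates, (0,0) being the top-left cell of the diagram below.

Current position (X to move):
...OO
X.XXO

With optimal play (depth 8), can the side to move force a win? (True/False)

ply 1, X at ...OO/X.XXO | (0,0)=-1→X..OO/X.XXO; (0,1)=-1→.X.OO/X.XXO; (0,2)=+0→..XOO/X.XXO; (1,1)=+1→...OO/XXXXO*
ply 2: ...OO/XXXXO is terminal -1 (O); from ...OO/X.XXO depth 8

X winning at [...OO/X.XXO]: True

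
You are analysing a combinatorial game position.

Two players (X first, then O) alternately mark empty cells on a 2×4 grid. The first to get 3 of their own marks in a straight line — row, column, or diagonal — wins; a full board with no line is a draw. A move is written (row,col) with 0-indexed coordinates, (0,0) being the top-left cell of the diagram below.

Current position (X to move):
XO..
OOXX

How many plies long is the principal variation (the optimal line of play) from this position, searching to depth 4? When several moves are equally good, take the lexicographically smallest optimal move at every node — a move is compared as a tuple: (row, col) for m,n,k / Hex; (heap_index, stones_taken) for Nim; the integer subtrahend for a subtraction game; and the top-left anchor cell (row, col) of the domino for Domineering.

[XO../OOXX] X move#1: (0,2):+0/XOX./OOXX*, (0,3):+0/XO.X/OOXX
[XOX./OOXX] O move#2: (0,3):+0/XOXO/OOXX*
[XOXO/OOXX] end (terminal +0, X#3); searched XO../OOXX to 4

PV length from [XO../OOXX]: 2 plies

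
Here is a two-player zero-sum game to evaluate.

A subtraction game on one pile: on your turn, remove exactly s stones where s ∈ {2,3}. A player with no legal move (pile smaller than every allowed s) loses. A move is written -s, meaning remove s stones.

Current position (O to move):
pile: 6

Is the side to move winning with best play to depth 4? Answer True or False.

O winning at [6]: False

[6] O move#1: -2:-1/4*, -3:-1/3
[4] X move#2: -2:-1/2, -3:+1/1*
[1] end (terminal -1, O#3); searched 6 to 4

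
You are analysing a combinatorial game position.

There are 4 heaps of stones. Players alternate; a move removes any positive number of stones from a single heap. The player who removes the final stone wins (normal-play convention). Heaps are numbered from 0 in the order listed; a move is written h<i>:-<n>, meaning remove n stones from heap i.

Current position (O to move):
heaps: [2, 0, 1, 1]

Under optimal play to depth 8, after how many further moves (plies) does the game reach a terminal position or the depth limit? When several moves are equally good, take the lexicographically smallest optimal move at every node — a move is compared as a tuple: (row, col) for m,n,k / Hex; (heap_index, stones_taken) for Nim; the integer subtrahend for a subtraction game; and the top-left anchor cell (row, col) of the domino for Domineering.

ply 1, O at (2,0,1,1) | h0:-1=-1→(1,0,1,1); h0:-2=+1→(0,0,1,1)*; h2:-1=-1→(2,0,0,1); h3:-1=-1→(2,0,1,0)
ply 2, X at (0,0,1,1) | h2:-1=-1→(0,0,0,1)*; h3:-1=-1→(0,0,1,0)
ply 3, O at (0,0,0,1) | h3:-1=+1→(0,0,0,0)*
ply 4: (0,0,0,0) is terminal -1 (X); from (2,0,1,1) depth 8

PV length from [(2,0,1,1)]: 3 plies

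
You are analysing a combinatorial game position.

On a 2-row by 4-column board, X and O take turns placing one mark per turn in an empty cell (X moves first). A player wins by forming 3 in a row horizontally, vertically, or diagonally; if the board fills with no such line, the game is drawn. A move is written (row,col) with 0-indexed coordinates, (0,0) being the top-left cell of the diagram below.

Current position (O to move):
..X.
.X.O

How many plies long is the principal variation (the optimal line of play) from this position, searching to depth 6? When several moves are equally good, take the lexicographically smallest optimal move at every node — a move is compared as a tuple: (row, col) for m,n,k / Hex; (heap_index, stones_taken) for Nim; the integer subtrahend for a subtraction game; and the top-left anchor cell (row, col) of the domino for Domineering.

p1 O@[..X./.X.O]: (0,0)[O.X./.X.O]+0* (0,1)[.OX./.X.O]+0 (0,3)[..XO/.X.O]+0 (1,0)[..X./OX.O]-1 (1,2)[..X./.XOO]-1
p2 X@[O.X./.X.O]: (0,1)[OXX./.X.O]+0* (0,3)[O.XX/.X.O]+0 (1,0)[O.X./XX.O]+0 (1,2)[O.X./.XXO]+0
p3 O@[OXX./.X.O]: (0,3)[OXXO/.X.O]+0* (1,0)[OXX./OX.O]-1 (1,2)[OXX./.XOO]-1
p4 X@[OXXO/.X.O]: (1,0)[OXXO/XX.O]+0* (1,2)[OXXO/.XXO]+0
p5 O@[OXXO/XX.O]: (1,2)[OXXO/XXOO]+0*
p6 X@[OXXO/XXOO] terminal +0; root [..X./.X.O] d6

PV length from [..X./.X.O]: 5 plies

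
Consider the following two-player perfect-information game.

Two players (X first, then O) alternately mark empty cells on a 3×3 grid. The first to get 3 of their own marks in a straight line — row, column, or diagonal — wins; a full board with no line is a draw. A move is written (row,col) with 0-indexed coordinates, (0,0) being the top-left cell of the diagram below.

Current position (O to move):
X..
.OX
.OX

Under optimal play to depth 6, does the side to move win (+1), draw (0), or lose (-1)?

value(X../.OX/.OX, O) = +1

[X../.OX/.OX] O move#1: (0,1):+1/XO./.OX/.OX*, (0,2):+1/X.O/.OX/.OX, (1,0):-1/X../OOX/.OX, (2,0):-1/X../.OX/OOX
[XO./.OX/.OX] end (terminal -1, X#2); searched X../.OX/.OX to 6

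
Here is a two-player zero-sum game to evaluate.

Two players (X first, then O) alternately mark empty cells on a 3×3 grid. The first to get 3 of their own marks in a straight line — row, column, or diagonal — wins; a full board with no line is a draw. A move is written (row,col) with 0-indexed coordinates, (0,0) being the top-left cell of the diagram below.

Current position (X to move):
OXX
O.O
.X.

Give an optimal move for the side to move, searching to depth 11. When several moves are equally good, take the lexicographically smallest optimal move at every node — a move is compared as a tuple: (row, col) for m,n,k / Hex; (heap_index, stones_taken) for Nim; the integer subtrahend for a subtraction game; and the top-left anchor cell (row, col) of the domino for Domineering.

X's best at [OXX/O.O/.X.]: (1,1)

ply 1, X at OXX/O.O/.X. | (1,1)=+1→OXX/OXO/.X.*; (2,0)=-1→OXX/O.O/XX.; (2,2)=-1→OXX/O.O/.XX
ply 2: OXX/OXO/.X. is terminal -1 (O); from OXX/O.O/.X. depth 11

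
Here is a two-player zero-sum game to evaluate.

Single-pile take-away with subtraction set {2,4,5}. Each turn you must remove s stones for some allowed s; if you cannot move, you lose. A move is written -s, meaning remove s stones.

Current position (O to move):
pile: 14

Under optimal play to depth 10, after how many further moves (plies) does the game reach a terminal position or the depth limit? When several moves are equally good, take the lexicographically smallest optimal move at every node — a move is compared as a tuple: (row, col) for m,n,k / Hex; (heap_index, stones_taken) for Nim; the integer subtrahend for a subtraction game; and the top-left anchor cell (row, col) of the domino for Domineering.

PV length from [14]: 4 plies

p1 O@[14]: -2[12]-1* -4[10]-1 -5[9]-1
p2 X@[12]: -2[10]-1 -4[8]+1* -5[7]+1
p3 O@[8]: -2[6]-1* -4[4]-1 -5[3]-1
p4 X@[6]: -2[4]-1 -4[2]-1 -5[1]+1*
p5 O@[1] terminal -1; root [14] d10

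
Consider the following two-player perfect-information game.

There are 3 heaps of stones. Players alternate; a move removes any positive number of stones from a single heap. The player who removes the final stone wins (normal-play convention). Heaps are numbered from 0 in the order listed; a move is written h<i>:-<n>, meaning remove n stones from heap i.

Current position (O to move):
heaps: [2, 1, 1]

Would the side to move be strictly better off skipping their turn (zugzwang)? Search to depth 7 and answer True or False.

zugzwang((2,1,1), O) = False

[(2,1,1)] O move#1: h0:-1:-1/(1,1,1), h0:-2:+1/(0,1,1)*, h1:-1:-1/(2,0,1), h2:-1:-1/(2,1,0)
[(0,1,1)] X move#2: h1:-1:-1/(0,0,1)*, h2:-1:-1/(0,1,0)
[(0,0,1)] O move#3: h2:-1:+1/(0,0,0)*
[(0,0,0)] end (terminal -1, X#4); searched (2,1,1) to 7
suppose O passes — search the same position with X to move:
pass> [(2,1,1)] X move#1: h0:-1:-1/(1,1,1), h0:-2:+1/(0,1,1)*, h1:-1:-1/(2,0,1), h2:-1:-1/(2,1,0)
pass> [(0,1,1)] O move#2: h1:-1:-1/(0,0,1)*, h2:-1:-1/(0,1,0)
pass> [(0,0,1)] X move#3: h2:-1:+1/(0,0,0)*
pass> [(0,0,0)] end (terminal -1, O#4); searched (2,1,1) to 7
for O: play +1, pass -1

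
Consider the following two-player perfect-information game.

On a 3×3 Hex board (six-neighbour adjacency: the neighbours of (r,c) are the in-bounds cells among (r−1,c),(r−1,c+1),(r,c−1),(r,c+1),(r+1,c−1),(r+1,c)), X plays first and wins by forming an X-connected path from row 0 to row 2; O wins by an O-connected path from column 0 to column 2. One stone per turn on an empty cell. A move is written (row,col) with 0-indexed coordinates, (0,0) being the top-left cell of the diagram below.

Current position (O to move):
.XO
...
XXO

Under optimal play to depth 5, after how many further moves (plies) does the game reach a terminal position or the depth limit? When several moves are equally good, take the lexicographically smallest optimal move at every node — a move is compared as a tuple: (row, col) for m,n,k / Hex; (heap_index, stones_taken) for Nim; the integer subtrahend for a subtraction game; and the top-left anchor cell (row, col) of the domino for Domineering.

ply 1, O at .XO/.../XXO | (0,0)=-1→OXO/.../XXO*; (1,0)=-1→.XO/O../XXO; (1,1)=-1→.XO/.O./XXO; (1,2)=-1→.XO/..O/XXO
ply 2, X at OXO/.../XXO | (1,0)=+1→OXO/X../XXO*; (1,1)=+1→OXO/.X./XXO; (1,2)=+1→OXO/..X/XXO
ply 3: OXO/X../XXO is terminal -1 (O); from .XO/.../XXO depth 5

PV length from [.XO/.../XXO]: 2 plies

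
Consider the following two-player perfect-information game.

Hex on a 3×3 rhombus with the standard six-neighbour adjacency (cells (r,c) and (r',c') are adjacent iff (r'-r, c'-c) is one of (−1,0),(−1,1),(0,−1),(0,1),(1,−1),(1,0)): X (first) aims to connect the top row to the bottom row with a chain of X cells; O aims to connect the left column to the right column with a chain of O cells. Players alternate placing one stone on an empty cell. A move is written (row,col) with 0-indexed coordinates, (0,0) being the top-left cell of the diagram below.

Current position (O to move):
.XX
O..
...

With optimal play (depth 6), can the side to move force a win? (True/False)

O winning at [.XX/O../...]: True

p1 O@[.XX/O../...]: (0,0)[OXX/O../...]-1 (1,1)[.XX/OO./...]-1 (1,2)[.XX/O.O/...]-1 (2,0)[.XX/O../O..]-1 (2,1)[.XX/O../.O.]+1* (2,2)[.XX/O../..O]-1
p2 X@[.XX/O../.O.]: (0,0)[XXX/O../.O.]-1* (1,1)[.XX/OX./.O.]-1 (1,2)[.XX/O.X/.O.]-1 (2,0)[.XX/O../XO.]-1 (2,2)[.XX/O../.OX]-1
p3 O@[XXX/O../.O.]: (1,1)[XXX/OO./.O.]+1* (1,2)[XXX/O.O/.O.]+1 (2,0)[XXX/O../OO.]+1 (2,2)[XXX/O../.OO]+1
p4 X@[XXX/OO./.O.]: (1,2)[XXX/OOX/.O.]-1* (2,0)[XXX/OO./XO.]-1 (2,2)[XXX/OO./.OX]-1
p5 O@[XXX/OOX/.O.]: (2,0)[XXX/OOX/OO.]-1 (2,2)[XXX/OOX/.OO]+1*
p6 X@[XXX/OOX/.OO] terminal -1; root [.XX/O../...] d6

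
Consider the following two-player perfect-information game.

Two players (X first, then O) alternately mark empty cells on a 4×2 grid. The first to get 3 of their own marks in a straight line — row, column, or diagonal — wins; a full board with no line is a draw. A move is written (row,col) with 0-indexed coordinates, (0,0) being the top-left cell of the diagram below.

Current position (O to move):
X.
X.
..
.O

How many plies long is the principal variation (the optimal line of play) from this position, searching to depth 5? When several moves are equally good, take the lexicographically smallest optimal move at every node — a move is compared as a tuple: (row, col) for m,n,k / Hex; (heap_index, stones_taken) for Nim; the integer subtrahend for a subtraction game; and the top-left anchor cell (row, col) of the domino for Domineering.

PV length from [X./X./../.O]: 5 plies

[X./X./../.O] O move#1: (0,1):-1/XO/X./../.O, (1,1):-1/X./XO/../.O, (2,0):+0/X./X./O./.O*, (2,1):-1/X./X./.O/.O, (3,0):-1/X./X./../OO
[X./X./O./.O] X move#2: (0,1):+0/XX/X./O./.O*, (1,1):+0/X./XX/O./.O, (2,1):+0/X./X./OX/.O, (3,0):+0/X./X./O./XO
[XX/X./O./.O] O move#3: (1,1):+0/XX/XO/O./.O*, (2,1):+0/XX/X./OO/.O, (3,0):+0/XX/X./O./OO
[XX/XO/O./.O] X move#4: (2,1):+0/XX/XO/OX/.O*, (3,0):-1/XX/XO/O./XO
[XX/XO/OX/.O] O move#5: (3,0):+0/XX/XO/OX/OO*
[XX/XO/OX/OO] end (terminal +0, X#6); searched X./X./../.O to 5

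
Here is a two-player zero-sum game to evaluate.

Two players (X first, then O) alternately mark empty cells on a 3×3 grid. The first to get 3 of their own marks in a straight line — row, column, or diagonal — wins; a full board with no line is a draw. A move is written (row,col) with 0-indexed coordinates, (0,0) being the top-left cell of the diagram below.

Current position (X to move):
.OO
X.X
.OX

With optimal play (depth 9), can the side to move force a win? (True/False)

p1 X@[.OO/X.X/.OX]: (0,0)[XOO/X.X/.OX]-1 (1,1)[.OO/XXX/.OX]+1* (2,0)[.OO/X.X/XOX]-1
p2 O@[.OO/XXX/.OX] terminal -1; root [.OO/X.X/.OX] d9

X winning at [.OO/X.X/.OX]: True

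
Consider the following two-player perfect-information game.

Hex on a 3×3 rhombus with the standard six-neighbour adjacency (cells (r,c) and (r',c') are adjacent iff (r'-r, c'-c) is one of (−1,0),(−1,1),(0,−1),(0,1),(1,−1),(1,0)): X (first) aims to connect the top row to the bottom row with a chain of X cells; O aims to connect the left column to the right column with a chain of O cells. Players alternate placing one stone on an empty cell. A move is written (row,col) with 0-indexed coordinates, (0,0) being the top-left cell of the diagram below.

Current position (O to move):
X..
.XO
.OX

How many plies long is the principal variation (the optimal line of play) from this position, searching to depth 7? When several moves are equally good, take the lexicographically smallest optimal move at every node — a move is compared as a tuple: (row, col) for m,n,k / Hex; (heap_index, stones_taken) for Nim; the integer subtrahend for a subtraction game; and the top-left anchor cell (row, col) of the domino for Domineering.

ply 1, O at X../.XO/.OX | (0,1)=-1→XO./.XO/.OX; (0,2)=-1→X.O/.XO/.OX; (1,0)=-1→X../OXO/.OX; (2,0)=+1→X../.XO/OOX*
ply 2: X../.XO/OOX is terminal -1 (X); from X../.XO/.OX depth 7

PV length from [X../.XO/.OX]: 1 ply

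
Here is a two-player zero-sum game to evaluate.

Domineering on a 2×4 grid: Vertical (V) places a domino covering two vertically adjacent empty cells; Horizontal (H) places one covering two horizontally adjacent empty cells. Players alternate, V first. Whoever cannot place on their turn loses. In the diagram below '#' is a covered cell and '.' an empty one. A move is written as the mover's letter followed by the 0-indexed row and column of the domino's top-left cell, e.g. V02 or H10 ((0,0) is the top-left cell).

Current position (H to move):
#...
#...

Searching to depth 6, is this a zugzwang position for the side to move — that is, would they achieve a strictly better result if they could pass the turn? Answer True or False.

zugzwang(#.../#..., H) = False

p1 H@[#.../#...]: H01[###./#...]+1* H02[#.##/#...]+1 H11[#.../###.]+1 H12[#.../#.##]+1
p2 V@[###./#...]: V03[####/#..#]-1*
p3 H@[####/#..#]: H11[####/####]+1*
p4 V@[####/####] terminal -1; root [#.../#...] d6
suppose H passes — search the same position with V to move:
pass> p1 V@[#.../#...]: V01[##../##..]-1 V02[#.#./#.#.]+1* V03[#..#/#..#]-1
pass> p2 H@[#.#./#.#.] terminal -1; root [#.../#...] d6
for H: play +1, pass -1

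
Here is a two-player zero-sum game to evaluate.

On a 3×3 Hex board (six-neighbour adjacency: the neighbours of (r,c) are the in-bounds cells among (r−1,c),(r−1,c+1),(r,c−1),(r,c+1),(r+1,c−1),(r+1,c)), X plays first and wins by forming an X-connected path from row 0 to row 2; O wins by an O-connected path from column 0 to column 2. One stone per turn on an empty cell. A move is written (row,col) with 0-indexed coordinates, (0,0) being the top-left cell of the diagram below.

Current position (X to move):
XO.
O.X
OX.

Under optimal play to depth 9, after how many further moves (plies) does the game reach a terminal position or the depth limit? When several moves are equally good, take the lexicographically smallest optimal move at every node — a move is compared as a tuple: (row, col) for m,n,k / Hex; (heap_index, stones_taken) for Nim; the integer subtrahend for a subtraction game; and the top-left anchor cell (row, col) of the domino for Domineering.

PV length from [XO./O.X/OX.]: 1 ply

ply 1, X at XO./O.X/OX. | (0,2)=+1→XOX/O.X/OX.*; (1,1)=-1→XO./OXX/OX.; (2,2)=-1→XO./O.X/OXX
ply 2: XOX/O.X/OX. is terminal -1 (O); from XO./O.X/OX. depth 9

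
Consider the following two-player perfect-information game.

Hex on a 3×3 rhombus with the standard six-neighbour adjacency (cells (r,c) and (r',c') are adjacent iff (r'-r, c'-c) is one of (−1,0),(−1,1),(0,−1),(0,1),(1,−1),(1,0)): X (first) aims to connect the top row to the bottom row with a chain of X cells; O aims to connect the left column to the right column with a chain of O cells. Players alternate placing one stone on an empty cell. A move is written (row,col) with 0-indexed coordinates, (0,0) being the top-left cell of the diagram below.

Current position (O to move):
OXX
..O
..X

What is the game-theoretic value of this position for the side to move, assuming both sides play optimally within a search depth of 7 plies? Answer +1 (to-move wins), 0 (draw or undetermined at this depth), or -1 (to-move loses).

[OXX/..O/..X] O move#1: (1,0):-1/OXX/O.O/..X, (1,1):+1/OXX/.OO/..X*, (2,0):+1/OXX/..O/O.X, (2,1):-1/OXX/..O/.OX
[OXX/.OO/..X] X move#2: (1,0):-1/OXX/XOO/..X*, (2,0):-1/OXX/.OO/X.X, (2,1):-1/OXX/.OO/.XX
[OXX/XOO/..X] O move#3: (2,0):+1/OXX/XOO/O.X*, (2,1):-1/OXX/XOO/.OX
[OXX/XOO/O.X] end (terminal -1, X#4); searched OXX/..O/..X to 7

value(OXX/..O/..X, O) = +1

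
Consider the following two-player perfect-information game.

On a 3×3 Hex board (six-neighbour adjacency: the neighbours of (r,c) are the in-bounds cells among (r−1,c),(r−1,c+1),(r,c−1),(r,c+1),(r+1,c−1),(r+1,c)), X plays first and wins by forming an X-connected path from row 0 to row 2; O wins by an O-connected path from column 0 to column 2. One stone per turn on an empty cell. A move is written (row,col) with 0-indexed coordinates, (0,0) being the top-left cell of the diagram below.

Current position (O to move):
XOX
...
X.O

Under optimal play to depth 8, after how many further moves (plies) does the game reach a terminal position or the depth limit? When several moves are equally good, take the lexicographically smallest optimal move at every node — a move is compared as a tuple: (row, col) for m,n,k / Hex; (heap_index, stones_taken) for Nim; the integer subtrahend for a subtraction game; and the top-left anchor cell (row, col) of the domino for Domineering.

PV length from [XOX/.../X.O]: 2 plies

ply 1, O at XOX/.../X.O | (1,0)=-1→XOX/O../X.O*; (1,1)=-1→XOX/.O./X.O; (1,2)=-1→XOX/..O/X.O; (2,1)=-1→XOX/.../XOO
ply 2, X at XOX/O../X.O | (1,1)=+1→XOX/OX./X.O*; (1,2)=+1→XOX/O.X/X.O; (2,1)=+1→XOX/O../XXO
ply 3: XOX/OX./X.O is terminal -1 (O); from XOX/.../X.O depth 8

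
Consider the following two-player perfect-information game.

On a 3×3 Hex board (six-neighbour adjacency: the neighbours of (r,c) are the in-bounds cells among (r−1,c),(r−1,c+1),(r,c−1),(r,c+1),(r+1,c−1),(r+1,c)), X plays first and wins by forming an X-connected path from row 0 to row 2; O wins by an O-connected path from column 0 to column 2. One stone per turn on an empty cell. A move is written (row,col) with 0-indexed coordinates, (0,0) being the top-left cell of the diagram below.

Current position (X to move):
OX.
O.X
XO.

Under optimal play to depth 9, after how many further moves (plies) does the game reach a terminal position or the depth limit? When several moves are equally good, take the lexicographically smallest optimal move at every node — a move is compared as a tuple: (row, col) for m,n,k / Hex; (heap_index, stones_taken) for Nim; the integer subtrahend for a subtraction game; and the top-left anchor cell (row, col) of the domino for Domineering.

PV length from [OX./O.X/XO.]: 3 plies

ply 1, X at OX./O.X/XO. | (0,2)=+1→OXX/O.X/XO.*; (1,1)=+1→OX./OXX/XO.; (2,2)=+1→OX./O.X/XOX
ply 2, O at OXX/O.X/XO. | (1,1)=-1→OXX/OOX/XO.*; (2,2)=-1→OXX/O.X/XOO
ply 3, X at OXX/OOX/XO. | (2,2)=+1→OXX/OOX/XOX*
ply 4: OXX/OOX/XOX is terminal -1 (O); from OX./O.X/XO. depth 9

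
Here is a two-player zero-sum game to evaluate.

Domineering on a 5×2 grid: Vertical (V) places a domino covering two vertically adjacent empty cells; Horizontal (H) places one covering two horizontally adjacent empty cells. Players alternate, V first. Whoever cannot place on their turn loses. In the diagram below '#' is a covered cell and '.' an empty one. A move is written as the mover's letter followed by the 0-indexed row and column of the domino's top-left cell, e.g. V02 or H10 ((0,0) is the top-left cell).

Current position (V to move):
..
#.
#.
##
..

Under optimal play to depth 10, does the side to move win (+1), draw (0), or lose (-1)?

[../#./#./##/..] V move#1: V01:-1/.#/##/#./##/..*, V11:-1/../##/##/##/..
[.#/##/#./##/..] H move#2: H40:+1/.#/##/#./##/##*
[.#/##/#./##/##] end (terminal -1, V#3); searched ../#./#./##/.. to 10

value(../#./#./##/.., V) = -1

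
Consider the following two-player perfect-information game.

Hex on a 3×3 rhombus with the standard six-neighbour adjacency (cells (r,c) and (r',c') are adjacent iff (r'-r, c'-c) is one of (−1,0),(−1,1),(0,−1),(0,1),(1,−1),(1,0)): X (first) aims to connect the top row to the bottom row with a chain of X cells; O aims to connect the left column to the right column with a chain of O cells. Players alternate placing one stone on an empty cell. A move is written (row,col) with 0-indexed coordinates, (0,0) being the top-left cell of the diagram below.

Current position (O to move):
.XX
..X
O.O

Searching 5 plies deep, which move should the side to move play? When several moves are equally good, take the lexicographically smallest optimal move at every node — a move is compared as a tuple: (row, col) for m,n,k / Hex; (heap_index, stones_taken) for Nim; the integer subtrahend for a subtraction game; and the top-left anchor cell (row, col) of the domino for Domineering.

O's best at [.XX/..X/O.O]: (2,1)

ply 1, O at .XX/..X/O.O | (0,0)=-1→OXX/..X/O.O; (1,0)=-1→.XX/O.X/O.O; (1,1)=-1→.XX/.OX/O.O; (2,1)=+1→.XX/..X/OOO*
ply 2: .XX/..X/OOO is terminal -1 (X); from .XX/..X/O.O depth 5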